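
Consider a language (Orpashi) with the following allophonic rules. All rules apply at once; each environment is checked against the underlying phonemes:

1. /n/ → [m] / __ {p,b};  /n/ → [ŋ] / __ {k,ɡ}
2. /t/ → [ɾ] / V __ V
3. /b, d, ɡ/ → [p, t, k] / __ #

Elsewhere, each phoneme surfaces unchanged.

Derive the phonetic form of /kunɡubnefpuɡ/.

/n/ (between /u/ and /ɡ/): before a labial or velar stop, so rule 1 applies → [ŋ].
/ɡ/ — between /n/ and /u/; rule 3 does not apply here → [ɡ].
/b/ (between /u/ and /n/): rule 3 targets it, but not word-finally → unchanged [b].
/n/ (between /b/ and /e/) fails the environment for rule 1, so it stays [n].
/ɡ/ meets the environment for rule 3 (word-finally) → [k].

[kuŋɡubnefpuk]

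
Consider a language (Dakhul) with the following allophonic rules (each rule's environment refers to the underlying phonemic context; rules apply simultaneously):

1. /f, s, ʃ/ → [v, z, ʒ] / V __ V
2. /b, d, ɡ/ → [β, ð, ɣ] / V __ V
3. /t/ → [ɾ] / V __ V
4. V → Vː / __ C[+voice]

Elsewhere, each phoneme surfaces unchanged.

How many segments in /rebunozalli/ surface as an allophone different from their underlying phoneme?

Segments that undergo a rule: /e/ → [eː] (rule 4); /b/ → [β] (rule 2); /u/ → [uː] (rule 4); /o/ → [oː] (rule 4); /a/ → [aː] (rule 4).
All other segments surface unchanged.

5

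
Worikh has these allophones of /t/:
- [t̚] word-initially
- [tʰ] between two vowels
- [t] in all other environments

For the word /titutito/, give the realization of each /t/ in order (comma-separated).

Occurrence 1 (position 1): word-initially → [t̚].
Occurrence 2 (position 3): between two vowels → [tʰ].
Occurrence 3 (position 5): between two vowels → [tʰ].
Occurrence 4 (position 7): between two vowels → [tʰ].

[t̚], [tʰ], [tʰ], [tʰ]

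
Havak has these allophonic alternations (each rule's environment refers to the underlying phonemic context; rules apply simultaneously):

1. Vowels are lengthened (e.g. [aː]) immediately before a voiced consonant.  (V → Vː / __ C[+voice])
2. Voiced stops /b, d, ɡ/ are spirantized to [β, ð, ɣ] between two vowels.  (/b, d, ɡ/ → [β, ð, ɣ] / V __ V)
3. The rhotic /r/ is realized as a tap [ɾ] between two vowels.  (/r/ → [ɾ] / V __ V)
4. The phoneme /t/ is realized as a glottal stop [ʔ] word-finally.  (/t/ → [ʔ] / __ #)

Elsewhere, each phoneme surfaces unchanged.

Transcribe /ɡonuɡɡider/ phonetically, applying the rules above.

[ɡoːnuːɡɡiːðeːr]

/ɡ/ — word-initial; rule 2 does not apply here → [ɡ].
/o/ (between /ɡ/ and /n/) occurs before a voiced consonant → [oː] by rule 1.
/n/ — not in any rule's target class → [n].
Rule 1 applies to /u/ (between /n/ and /ɡ/: before a voiced consonant) → [uː].
/ɡ/ (between /u/ and /ɡ/): rule 2 targets it, but not between two vowels → unchanged [ɡ].
/ɡ/ (between /ɡ/ and /i/) is in the target of rule 2 but the environment (between two vowels) is not met → [ɡ].
/i/ — between /ɡ/ and /d/, before a voiced consonant — surfaces as [iː] (rule 1).
/d/ (between /i/ and /e/) occurs between two vowels → [ð] by rule 2.
/e/ (between /d/ and /r/) occurs before a voiced consonant → [eː] by rule 1.
/r/ — word-final; rule 3 does not apply here → [r].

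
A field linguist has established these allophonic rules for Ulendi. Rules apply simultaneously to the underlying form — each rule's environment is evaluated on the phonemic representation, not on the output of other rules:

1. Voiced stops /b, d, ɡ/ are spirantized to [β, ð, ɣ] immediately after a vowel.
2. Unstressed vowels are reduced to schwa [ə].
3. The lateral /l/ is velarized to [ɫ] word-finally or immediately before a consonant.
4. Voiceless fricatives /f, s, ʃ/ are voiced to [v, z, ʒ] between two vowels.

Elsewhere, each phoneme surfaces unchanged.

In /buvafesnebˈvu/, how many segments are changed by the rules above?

Segments that undergo a rule: /u/ → [ə] (rule 2); /a/ → [ə] (rule 2); /f/ → [v] (rule 4); /e/ → [ə] (rule 2); /e/ → [ə] (rule 2); /b/ → [β] (rule 1).
All other segments surface unchanged.

6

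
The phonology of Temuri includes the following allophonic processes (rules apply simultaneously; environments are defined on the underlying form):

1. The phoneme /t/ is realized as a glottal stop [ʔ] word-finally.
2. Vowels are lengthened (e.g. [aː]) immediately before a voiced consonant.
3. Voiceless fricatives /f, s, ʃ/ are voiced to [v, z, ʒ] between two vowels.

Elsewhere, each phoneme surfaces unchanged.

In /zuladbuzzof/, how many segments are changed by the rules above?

3

Segments that undergo a rule: /u/ → [uː] (rule 2); /a/ → [aː] (rule 2); /u/ → [uː] (rule 2).
All other segments surface unchanged.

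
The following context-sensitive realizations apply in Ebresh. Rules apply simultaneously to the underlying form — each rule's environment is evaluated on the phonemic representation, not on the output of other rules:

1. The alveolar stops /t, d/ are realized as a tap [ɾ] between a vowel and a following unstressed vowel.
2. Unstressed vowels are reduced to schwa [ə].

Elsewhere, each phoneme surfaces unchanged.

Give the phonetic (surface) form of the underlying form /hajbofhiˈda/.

[həjbəfhəˈda]

/h/ stays [h].
/a/ — between /h/ and /j/, in an unstressed syllable — surfaces as [ə] (rule 2).
/j/ (between /a/ and /b/) is unaffected → [j].
/b/ stays [b].
/o/ — between /b/ and /f/, in an unstressed syllable — surfaces as [ə] (rule 2).
/f/ (between /o/ and /h/) is unaffected → [f].
/h/ stays [h].
/i/ — between /h/ and /d/, in an unstressed syllable — surfaces as [ə] (rule 2).
/d/ (between /i/ and /a/) fails the environment for rule 1, so it stays [d].
/a/ (word-final) is in the target of rule 2 but the environment (in an unstressed syllable) is not met → [a].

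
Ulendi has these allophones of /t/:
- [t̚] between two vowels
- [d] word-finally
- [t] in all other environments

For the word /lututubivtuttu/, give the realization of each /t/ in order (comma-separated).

Occurrence 1 (position 3): between two vowels → [t̚].
Occurrence 2 (position 5): between two vowels → [t̚].
Occurrence 3 (position 10): no conditioning environment matches → elsewhere allophone [t].
Occurrence 4 (position 12): no conditioning environment matches → elsewhere allophone [t].
Occurrence 5 (position 13): no conditioning environment matches → elsewhere allophone [t].

[t̚], [t̚], [t], [t], [t]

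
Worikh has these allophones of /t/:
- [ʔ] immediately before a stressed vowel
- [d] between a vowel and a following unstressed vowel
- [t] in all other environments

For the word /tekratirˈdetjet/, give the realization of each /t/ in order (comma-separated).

Occurrence 1 (position 1): no conditioning environment matches → elsewhere allophone [t].
Occurrence 2 (position 6): between a vowel and a following unstressed vowel → [d].
Occurrence 3 (position 11): no conditioning environment matches → elsewhere allophone [t].
Occurrence 4 (position 14): no conditioning environment matches → elsewhere allophone [t].

[t], [d], [t], [t]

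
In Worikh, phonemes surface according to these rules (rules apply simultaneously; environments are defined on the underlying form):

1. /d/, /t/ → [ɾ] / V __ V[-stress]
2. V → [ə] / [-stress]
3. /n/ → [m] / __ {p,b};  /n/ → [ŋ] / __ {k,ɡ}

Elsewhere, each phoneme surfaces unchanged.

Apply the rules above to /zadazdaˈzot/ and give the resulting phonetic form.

[zəɾəzdəˈzot]

/z/ — not in any rule's target class → [z].
/a/ (between /z/ and /d/): in an unstressed syllable, so rule 2 applies → [ə].
/d/ meets the environment for rule 1 (between a vowel and a following unstressed vowel) → [ɾ].
/a/ (between /d/ and /z/): in an unstressed syllable, so rule 2 applies → [ə].
/z/ (between /a/ and /d/) is unaffected → [z].
/d/ (between /z/ and /a/) fails the environment for rule 1, so it stays [d].
/a/ (between /d/ and /z/): in an unstressed syllable, so rule 2 applies → [ə].
/z/ (between /a/ and /o/): no rule targets it → [z].
/o/ — between /z/ and /t/; rule 2 does not apply here → [o].
/t/ (word-final) is in the target of rule 1 but the environment (between a vowel and a following unstressed vowel) is not met → [t].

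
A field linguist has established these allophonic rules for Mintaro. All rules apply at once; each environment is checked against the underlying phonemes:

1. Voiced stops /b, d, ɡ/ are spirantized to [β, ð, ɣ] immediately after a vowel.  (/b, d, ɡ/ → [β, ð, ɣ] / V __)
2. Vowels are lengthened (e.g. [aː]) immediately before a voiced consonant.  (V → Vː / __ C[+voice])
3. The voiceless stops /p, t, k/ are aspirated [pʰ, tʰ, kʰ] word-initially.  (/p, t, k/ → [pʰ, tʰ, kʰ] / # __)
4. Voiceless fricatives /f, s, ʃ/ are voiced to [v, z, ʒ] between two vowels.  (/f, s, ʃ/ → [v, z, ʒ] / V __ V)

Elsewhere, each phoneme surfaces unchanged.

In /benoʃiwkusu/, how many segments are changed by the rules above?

Segments that undergo a rule: /e/ → [eː] (rule 2); /ʃ/ → [ʒ] (rule 4); /i/ → [iː] (rule 2); /s/ → [z] (rule 4).
All other segments surface unchanged.

4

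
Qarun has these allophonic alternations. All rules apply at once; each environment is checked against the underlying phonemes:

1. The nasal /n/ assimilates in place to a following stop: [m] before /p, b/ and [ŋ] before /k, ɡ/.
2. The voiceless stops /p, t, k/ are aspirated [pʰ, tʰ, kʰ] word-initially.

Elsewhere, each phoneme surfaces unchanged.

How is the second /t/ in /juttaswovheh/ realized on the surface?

/t/ (between /t/ and /a/) fails the environment for rule 2, so it stays [t].

[t]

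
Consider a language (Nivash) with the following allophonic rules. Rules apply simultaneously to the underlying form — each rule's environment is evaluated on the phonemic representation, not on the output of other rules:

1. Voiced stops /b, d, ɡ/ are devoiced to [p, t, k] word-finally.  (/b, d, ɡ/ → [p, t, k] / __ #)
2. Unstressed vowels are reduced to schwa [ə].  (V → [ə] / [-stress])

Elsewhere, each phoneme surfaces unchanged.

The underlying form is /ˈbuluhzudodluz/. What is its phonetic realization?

/b/ (word-initial) is in the target of rule 1 but the environment (word-finally) is not met → [b].
/u/ (between /b/ and /l/): rule 2 targets it, but not in an unstressed syllable → unchanged [u].
/l/ — not in any rule's target class → [l].
Rule 2 applies to /u/ (between /l/ and /h/: in an unstressed syllable) → [ə].
/h/ — not in any rule's target class → [h].
/z/ — not in any rule's target class → [z].
/u/ (between /z/ and /d/): in an unstressed syllable, so rule 2 applies → [ə].
/d/ (between /u/ and /o/) fails the environment for rule 1, so it stays [d].
/o/ — between /d/ and /d/, in an unstressed syllable — surfaces as [ə] (rule 2).
/d/ (between /o/ and /l/) is in the target of rule 1 but the environment (word-finally) is not met → [d].
/l/ (between /d/ and /u/) is unaffected → [l].
/u/ (between /l/ and /z/) occurs in an unstressed syllable → [ə] by rule 2.
/z/ stays [z].

[ˈbuləhzədədləz]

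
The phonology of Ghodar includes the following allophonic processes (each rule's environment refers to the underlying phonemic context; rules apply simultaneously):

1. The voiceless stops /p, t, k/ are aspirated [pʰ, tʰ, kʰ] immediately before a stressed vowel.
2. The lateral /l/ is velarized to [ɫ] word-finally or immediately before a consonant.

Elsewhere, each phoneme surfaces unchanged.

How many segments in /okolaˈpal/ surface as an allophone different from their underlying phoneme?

Segments that undergo a rule: /p/ → [pʰ] (rule 1); /l/ → [ɫ] (rule 2).
All other segments surface unchanged.

2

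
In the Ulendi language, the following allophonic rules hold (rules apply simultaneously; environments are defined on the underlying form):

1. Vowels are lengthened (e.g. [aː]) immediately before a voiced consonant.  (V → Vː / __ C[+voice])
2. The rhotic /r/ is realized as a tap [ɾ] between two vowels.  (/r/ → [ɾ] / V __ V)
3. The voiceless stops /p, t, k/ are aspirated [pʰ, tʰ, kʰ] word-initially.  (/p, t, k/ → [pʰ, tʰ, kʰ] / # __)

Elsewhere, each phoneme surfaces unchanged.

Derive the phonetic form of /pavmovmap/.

[pʰaːvmoːvmap]

/p/ (word-initial) occurs word-initially → [pʰ] by rule 3.
/a/ meets the environment for rule 1 (before a voiced consonant) → [aː].
/v/ stays [v].
/m/ (between /v/ and /o/): no rule targets it → [m].
/o/ — between /m/ and /v/, before a voiced consonant — surfaces as [oː] (rule 1).
/v/ (between /o/ and /m/) is unaffected → [v].
/m/ (between /v/ and /a/): no rule targets it → [m].
/a/ (between /m/ and /p/) fails the environment for rule 1, so it stays [a].
/p/ (word-final) fails the environment for rule 3, so it stays [p].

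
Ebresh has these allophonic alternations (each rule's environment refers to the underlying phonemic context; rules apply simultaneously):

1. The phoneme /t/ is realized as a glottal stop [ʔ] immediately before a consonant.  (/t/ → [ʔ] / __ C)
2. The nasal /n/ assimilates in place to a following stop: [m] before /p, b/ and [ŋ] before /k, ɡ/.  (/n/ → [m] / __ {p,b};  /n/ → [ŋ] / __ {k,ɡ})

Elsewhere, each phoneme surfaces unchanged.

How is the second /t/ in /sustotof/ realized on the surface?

[t]

/t/ — between /o/ and /o/; rule 1 does not apply here → [t].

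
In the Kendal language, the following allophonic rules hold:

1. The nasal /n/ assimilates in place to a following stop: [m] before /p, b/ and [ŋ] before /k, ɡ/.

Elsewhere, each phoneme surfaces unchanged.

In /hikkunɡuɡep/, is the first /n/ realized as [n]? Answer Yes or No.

Rule 1 applies to /n/ (between /u/ and /ɡ/: before a labial or velar stop) → [ŋ].
The actual realization is [ŋ], not [n].

No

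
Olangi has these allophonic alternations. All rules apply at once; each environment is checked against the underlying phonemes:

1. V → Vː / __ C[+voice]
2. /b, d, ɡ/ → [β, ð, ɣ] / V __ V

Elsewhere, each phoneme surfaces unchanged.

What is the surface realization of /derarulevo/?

[deːraːruːleːvo]

/d/ (word-initial) is in the target of rule 2 but the environment (between two vowels) is not met → [d].
/e/ meets the environment for rule 1 (before a voiced consonant) → [eː].
/r/ (between /e/ and /a/): no rule targets it → [r].
/a/ — between /r/ and /r/, before a voiced consonant — surfaces as [aː] (rule 1).
/r/ stays [r].
/u/ (between /r/ and /l/): before a voiced consonant, so rule 1 applies → [uː].
/l/ stays [l].
/e/ (between /l/ and /v/): before a voiced consonant, so rule 1 applies → [eː].
/v/ (between /e/ and /o/) is unaffected → [v].
/o/ — word-final; rule 1 does not apply here → [o].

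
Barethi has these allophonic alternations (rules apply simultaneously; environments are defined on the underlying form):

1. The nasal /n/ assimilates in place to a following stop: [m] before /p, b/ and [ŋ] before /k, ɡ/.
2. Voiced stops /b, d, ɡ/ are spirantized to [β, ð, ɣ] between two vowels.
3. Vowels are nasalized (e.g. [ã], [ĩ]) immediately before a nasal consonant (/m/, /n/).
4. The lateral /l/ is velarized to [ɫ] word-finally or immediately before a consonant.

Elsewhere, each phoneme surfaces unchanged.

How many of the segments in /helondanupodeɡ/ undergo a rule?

3

Segments that undergo a rule: /o/ → [õ] (rule 3); /a/ → [ã] (rule 3); /d/ → [ð] (rule 2).
All other segments surface unchanged.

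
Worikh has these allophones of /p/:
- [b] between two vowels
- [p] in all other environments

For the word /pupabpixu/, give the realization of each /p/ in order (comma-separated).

[p], [b], [p]

Occurrence 1 (position 1): no conditioning environment matches → elsewhere allophone [p].
Occurrence 2 (position 3): between two vowels → [b].
Occurrence 3 (position 6): no conditioning environment matches → elsewhere allophone [p].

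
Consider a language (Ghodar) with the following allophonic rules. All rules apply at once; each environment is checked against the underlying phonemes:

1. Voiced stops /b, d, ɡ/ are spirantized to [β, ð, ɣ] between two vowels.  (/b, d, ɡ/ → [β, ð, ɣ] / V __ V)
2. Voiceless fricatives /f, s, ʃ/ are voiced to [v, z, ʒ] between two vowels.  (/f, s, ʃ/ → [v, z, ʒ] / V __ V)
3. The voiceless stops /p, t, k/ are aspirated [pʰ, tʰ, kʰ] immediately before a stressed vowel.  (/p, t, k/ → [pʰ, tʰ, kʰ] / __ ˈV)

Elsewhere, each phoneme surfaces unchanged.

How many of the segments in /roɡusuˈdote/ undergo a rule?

Segments that undergo a rule: /ɡ/ → [ɣ] (rule 1); /s/ → [z] (rule 2); /d/ → [ð] (rule 1).
All other segments surface unchanged.

3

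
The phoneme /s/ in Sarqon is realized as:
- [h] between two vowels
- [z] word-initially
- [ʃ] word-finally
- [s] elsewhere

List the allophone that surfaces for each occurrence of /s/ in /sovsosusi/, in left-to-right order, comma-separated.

[z], [s], [h], [h]

Occurrence 1 (position 1): word-initially → [z].
Occurrence 2 (position 4): no conditioning environment matches → elsewhere allophone [s].
Occurrence 3 (position 6): between two vowels → [h].
Occurrence 4 (position 8): between two vowels → [h].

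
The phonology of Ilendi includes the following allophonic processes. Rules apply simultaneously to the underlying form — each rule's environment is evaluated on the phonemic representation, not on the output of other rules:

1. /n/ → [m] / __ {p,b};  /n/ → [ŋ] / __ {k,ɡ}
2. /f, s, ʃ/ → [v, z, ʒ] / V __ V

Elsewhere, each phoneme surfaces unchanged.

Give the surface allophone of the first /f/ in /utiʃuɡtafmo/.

[f]

/f/ (between /a/ and /m/) fails the environment for rule 2, so it stays [f].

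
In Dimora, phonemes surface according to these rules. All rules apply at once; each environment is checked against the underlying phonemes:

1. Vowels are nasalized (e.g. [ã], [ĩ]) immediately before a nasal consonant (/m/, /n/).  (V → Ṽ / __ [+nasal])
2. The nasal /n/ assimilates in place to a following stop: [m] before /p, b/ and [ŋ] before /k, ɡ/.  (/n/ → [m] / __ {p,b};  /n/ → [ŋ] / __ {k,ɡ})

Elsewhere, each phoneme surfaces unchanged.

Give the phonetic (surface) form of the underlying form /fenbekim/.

/f/ (word-initial) is unaffected → [f].
/e/ (between /f/ and /n/): before a nasal consonant, so rule 1 applies → [ẽ].
/n/ meets the environment for rule 2 (before a labial or velar stop) → [m].
/b/ stays [b].
/e/ — between /b/ and /k/; rule 1 does not apply here → [e].
/k/ — not in any rule's target class → [k].
/i/ meets the environment for rule 1 (before a nasal consonant) → [ĩ].
/m/ (word-final): no rule targets it → [m].

[fẽmbekĩm]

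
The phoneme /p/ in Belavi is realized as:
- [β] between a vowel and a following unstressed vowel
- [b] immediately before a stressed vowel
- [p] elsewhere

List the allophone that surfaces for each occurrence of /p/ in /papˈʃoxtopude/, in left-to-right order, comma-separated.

[p], [p], [β]

Occurrence 1 (position 1): no conditioning environment matches → elsewhere allophone [p].
Occurrence 2 (position 3): no conditioning environment matches → elsewhere allophone [p].
Occurrence 3 (position 9): between a vowel and a following unstressed vowel → [β].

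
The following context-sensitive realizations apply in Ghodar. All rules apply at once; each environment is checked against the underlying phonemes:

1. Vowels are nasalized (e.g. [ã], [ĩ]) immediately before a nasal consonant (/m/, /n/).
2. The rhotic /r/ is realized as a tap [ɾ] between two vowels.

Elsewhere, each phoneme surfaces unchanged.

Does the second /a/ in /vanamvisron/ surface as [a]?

No

Rule 1 applies to /a/ (between /n/ and /m/: before a nasal consonant) → [ã].
The actual realization is [ã], not [a].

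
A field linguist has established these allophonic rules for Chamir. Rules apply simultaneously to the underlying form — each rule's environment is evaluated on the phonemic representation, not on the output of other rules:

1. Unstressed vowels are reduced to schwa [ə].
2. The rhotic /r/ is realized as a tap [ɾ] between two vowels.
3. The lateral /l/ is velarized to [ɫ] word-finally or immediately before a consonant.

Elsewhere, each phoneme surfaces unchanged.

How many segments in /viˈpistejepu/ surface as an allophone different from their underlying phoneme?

Segments that undergo a rule: /i/ → [ə] (rule 1); /e/ → [ə] (rule 1); /e/ → [ə] (rule 1); /u/ → [ə] (rule 1).
All other segments surface unchanged.

4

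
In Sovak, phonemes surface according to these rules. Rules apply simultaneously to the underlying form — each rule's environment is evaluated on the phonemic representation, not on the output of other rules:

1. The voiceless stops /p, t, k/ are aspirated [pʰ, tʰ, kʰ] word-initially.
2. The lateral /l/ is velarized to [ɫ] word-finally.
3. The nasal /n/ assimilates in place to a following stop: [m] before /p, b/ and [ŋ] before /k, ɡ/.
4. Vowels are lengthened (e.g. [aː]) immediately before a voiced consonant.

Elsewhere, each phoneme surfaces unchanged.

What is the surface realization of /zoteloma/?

[zoteːloːma]

/z/ (word-initial) is unaffected → [z].
/o/ (between /z/ and /t/) is in the target of rule 4 but the environment (before a voiced consonant) is not met → [o].
/t/ (between /o/ and /e/): rule 1 targets it, but not word-initially → unchanged [t].
/e/ (between /t/ and /l/) occurs before a voiced consonant → [eː] by rule 4.
/l/ — between /e/ and /o/; rule 2 does not apply here → [l].
/o/ meets the environment for rule 4 (before a voiced consonant) → [oː].
/m/ (between /o/ and /a/) is unaffected → [m].
/a/ — word-final; rule 4 does not apply here → [a].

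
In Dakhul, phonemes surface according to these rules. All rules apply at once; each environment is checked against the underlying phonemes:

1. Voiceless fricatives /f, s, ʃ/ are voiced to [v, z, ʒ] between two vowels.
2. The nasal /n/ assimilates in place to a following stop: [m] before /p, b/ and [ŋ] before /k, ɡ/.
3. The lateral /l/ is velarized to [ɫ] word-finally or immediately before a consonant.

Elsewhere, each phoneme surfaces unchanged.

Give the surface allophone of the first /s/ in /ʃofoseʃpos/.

[z]

Rule 1 applies to /s/ (between /o/ and /e/: between two vowels) → [z].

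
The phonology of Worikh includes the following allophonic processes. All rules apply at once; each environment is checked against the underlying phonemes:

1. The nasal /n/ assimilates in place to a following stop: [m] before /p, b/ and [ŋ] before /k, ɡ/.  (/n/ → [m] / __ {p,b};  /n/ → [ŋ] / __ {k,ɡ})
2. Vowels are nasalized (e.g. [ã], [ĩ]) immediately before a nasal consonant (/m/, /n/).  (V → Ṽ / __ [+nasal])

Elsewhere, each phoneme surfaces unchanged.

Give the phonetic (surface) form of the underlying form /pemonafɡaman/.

[pẽmõnafɡãmãn]

/p/ (word-initial): no rule targets it → [p].
/e/ (between /p/ and /m/): before a nasal consonant, so rule 2 applies → [ẽ].
/m/ (between /e/ and /o/) is unaffected → [m].
/o/ meets the environment for rule 2 (before a nasal consonant) → [õ].
/n/ (between /o/ and /a/) fails the environment for rule 1, so it stays [n].
/a/ (between /n/ and /f/): rule 2 targets it, but not before a nasal consonant → unchanged [a].
/f/ (between /a/ and /ɡ/) is unaffected → [f].
/ɡ/ (between /f/ and /a/): no rule targets it → [ɡ].
/a/ — between /ɡ/ and /m/, before a nasal consonant — surfaces as [ã] (rule 2).
/m/ stays [m].
Rule 2 applies to /a/ (between /m/ and /n/: before a nasal consonant) → [ã].
/n/ (word-final) fails the environment for rule 1, so it stays [n].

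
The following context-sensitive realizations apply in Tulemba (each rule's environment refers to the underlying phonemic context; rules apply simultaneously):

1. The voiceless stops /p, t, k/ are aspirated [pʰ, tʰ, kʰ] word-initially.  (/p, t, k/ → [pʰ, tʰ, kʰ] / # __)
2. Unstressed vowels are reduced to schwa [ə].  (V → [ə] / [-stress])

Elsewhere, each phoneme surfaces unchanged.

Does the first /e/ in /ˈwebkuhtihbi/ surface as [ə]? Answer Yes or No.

/e/ — between /w/ and /b/; rule 2 does not apply here → [e].
The actual realization is [e], not [ə].

No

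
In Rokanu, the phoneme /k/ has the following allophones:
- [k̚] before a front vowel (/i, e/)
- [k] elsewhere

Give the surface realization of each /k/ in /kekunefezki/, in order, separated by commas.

Occurrence 1 (position 1): before a front vowel (/i, e/) → [k̚].
Occurrence 2 (position 3): no conditioning environment matches → elsewhere allophone [k].
Occurrence 3 (position 10): before a front vowel (/i, e/) → [k̚].

[k̚], [k], [k̚]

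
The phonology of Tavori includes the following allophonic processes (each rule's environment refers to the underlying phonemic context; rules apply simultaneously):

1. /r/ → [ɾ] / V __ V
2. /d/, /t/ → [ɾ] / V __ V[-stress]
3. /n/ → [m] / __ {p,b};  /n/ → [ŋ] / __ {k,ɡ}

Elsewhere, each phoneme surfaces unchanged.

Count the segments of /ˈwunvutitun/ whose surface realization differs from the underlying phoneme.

Segments that undergo a rule: /t/ → [ɾ] (rule 2); /t/ → [ɾ] (rule 2).
All other segments surface unchanged.

2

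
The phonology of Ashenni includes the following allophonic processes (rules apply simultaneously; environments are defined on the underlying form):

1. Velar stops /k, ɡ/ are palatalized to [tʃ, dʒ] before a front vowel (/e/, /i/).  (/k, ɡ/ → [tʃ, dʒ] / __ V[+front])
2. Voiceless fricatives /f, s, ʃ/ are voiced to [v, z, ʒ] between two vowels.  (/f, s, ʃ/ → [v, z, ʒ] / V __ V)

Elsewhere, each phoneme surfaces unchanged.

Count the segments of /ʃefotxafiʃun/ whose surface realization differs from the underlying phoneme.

3

Segments that undergo a rule: /f/ → [v] (rule 2); /f/ → [v] (rule 2); /ʃ/ → [ʒ] (rule 2).
All other segments surface unchanged.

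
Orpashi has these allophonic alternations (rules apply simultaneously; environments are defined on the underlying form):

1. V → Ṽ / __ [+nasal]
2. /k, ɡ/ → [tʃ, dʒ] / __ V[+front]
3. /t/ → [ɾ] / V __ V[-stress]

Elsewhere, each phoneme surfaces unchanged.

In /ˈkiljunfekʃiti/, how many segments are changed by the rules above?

3

Segments that undergo a rule: /k/ → [tʃ] (rule 2); /u/ → [ũ] (rule 1); /t/ → [ɾ] (rule 3).
All other segments surface unchanged.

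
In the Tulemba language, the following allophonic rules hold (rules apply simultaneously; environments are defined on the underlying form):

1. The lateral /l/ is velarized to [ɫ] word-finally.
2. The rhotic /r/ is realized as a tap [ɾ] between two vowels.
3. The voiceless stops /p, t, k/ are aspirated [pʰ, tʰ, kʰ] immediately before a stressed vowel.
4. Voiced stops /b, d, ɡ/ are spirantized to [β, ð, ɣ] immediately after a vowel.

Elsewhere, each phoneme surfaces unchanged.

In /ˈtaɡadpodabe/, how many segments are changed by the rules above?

Segments that undergo a rule: /t/ → [tʰ] (rule 3); /ɡ/ → [ɣ] (rule 4); /d/ → [ð] (rule 4); /d/ → [ð] (rule 4); /b/ → [β] (rule 4).
All other segments surface unchanged.

5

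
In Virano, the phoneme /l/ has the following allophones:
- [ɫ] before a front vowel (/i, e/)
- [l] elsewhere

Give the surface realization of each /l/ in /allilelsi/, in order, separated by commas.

Occurrence 1 (position 2): no conditioning environment matches → elsewhere allophone [l].
Occurrence 2 (position 3): before a front vowel (/i, e/) → [ɫ].
Occurrence 3 (position 5): before a front vowel (/i, e/) → [ɫ].
Occurrence 4 (position 7): no conditioning environment matches → elsewhere allophone [l].

[l], [ɫ], [ɫ], [l]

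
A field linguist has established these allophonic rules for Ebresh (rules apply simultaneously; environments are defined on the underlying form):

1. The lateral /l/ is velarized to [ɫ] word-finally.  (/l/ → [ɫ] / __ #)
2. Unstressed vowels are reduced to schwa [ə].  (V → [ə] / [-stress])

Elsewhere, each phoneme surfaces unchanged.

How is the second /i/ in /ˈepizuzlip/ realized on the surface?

Rule 2 applies to /i/ (between /l/ and /p/: in an unstressed syllable) → [ə].

[ə]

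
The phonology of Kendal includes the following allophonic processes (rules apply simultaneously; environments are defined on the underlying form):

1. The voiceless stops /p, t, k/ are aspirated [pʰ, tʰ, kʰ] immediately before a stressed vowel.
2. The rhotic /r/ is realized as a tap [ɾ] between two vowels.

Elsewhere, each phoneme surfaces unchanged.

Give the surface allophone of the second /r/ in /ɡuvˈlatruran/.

[ɾ]

/r/ meets the environment for rule 2 (between two vowels) → [ɾ].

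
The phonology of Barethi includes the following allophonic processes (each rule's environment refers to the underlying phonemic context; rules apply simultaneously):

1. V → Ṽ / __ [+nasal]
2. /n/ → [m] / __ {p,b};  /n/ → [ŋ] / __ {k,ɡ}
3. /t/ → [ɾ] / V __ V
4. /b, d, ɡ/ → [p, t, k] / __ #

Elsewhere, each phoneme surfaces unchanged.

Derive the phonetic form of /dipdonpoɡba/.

[dipdõmpoɡba]

/d/ (word-initial): rule 4 targets it, but not word-finally → unchanged [d].
/i/ — between /d/ and /p/; rule 1 does not apply here → [i].
/p/ stays [p].
/d/ (between /p/ and /o/) fails the environment for rule 4, so it stays [d].
/o/ — between /d/ and /n/, before a nasal consonant — surfaces as [õ] (rule 1).
Rule 2 applies to /n/ (between /o/ and /p/: before a labial or velar stop) → [m].
/p/ (between /n/ and /o/): no rule targets it → [p].
/o/ (between /p/ and /ɡ/) is in the target of rule 1 but the environment (before a nasal consonant) is not met → [o].
/ɡ/ (between /o/ and /b/) is in the target of rule 4 but the environment (word-finally) is not met → [ɡ].
/b/ (between /ɡ/ and /a/) fails the environment for rule 4, so it stays [b].
/a/ (word-final) fails the environment for rule 1, so it stays [a].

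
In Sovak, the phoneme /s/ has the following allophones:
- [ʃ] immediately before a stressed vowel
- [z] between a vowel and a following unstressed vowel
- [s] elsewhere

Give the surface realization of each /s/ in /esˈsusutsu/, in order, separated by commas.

Occurrence 1 (position 2): no conditioning environment matches → elsewhere allophone [s].
Occurrence 2 (position 3): immediately before a stressed vowel → [ʃ].
Occurrence 3 (position 5): between a vowel and a following unstressed vowel → [z].
Occurrence 4 (position 8): no conditioning environment matches → elsewhere allophone [s].

[s], [ʃ], [z], [s]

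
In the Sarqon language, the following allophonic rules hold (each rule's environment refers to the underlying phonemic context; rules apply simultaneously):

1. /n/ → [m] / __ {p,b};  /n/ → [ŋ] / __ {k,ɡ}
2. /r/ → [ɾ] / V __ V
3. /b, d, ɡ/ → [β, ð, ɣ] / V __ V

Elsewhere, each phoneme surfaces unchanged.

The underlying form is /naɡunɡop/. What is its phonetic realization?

[naɣuŋɡop]

/n/ (word-initial): rule 1 targets it, but not before a labial or velar stop → unchanged [n].
/a/ (between /n/ and /ɡ/): no rule targets it → [a].
/ɡ/ — between /a/ and /u/, between two vowels — surfaces as [ɣ] (rule 3).
/u/ stays [u].
/n/ — between /u/ and /ɡ/, before a labial or velar stop — surfaces as [ŋ] (rule 1).
/ɡ/ (between /n/ and /o/) fails the environment for rule 3, so it stays [ɡ].
/o/ (between /ɡ/ and /p/): no rule targets it → [o].
/p/ — not in any rule's target class → [p].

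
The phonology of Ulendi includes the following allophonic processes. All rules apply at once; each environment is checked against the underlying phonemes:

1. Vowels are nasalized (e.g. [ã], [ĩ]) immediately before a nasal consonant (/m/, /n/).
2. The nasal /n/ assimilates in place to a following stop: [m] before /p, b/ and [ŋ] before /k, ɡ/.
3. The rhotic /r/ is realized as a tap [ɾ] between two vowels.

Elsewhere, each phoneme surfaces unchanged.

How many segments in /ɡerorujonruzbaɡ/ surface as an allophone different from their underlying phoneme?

Segments that undergo a rule: /r/ → [ɾ] (rule 3); /r/ → [ɾ] (rule 3); /o/ → [õ] (rule 1).
All other segments surface unchanged.

3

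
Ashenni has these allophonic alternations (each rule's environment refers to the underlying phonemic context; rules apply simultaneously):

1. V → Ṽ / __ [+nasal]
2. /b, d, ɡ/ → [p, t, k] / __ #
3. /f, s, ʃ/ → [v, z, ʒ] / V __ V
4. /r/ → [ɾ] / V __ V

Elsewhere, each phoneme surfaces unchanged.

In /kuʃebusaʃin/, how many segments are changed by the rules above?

4

Segments that undergo a rule: /ʃ/ → [ʒ] (rule 3); /s/ → [z] (rule 3); /ʃ/ → [ʒ] (rule 3); /i/ → [ĩ] (rule 1).
All other segments surface unchanged.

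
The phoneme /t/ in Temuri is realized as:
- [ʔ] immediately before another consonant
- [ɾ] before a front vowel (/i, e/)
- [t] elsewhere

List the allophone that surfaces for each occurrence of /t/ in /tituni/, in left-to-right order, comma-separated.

Occurrence 1 (position 1): before a front vowel (/i, e/) → [ɾ].
Occurrence 2 (position 3): no conditioning environment matches → elsewhere allophone [t].

[ɾ], [t]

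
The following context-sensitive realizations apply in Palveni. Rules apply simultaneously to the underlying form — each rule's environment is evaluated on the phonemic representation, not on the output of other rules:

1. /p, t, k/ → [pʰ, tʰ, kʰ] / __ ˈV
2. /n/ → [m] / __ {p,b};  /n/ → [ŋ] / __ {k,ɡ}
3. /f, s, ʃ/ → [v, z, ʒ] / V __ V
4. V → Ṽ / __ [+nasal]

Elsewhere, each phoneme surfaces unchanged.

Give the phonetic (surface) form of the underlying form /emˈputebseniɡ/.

[ẽmˈpʰutebsẽniɡ]

/e/ — word-initial, before a nasal consonant — surfaces as [ẽ] (rule 4).
/m/ (between /e/ and /p/) is unaffected → [m].
/p/ (between /m/ and /u/) occurs immediately before a stressed vowel → [pʰ] by rule 1.
/u/ — between /p/ and /t/; rule 4 does not apply here → [u].
/t/ (between /u/ and /e/) fails the environment for rule 1, so it stays [t].
/e/ (between /t/ and /b/) fails the environment for rule 4, so it stays [e].
/b/ — not in any rule's target class → [b].
/s/ (between /b/ and /e/): rule 3 targets it, but not between two vowels → unchanged [s].
/e/ — between /s/ and /n/, before a nasal consonant — surfaces as [ẽ] (rule 4).
/n/ — between /e/ and /i/; rule 2 does not apply here → [n].
/i/ — between /n/ and /ɡ/; rule 4 does not apply here → [i].
/ɡ/ (word-final) is unaffected → [ɡ].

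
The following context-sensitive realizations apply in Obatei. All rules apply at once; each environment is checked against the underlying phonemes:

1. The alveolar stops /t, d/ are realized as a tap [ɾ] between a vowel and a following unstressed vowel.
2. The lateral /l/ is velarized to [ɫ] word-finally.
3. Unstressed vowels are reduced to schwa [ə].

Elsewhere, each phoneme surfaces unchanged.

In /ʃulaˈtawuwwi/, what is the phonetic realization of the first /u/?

[ə]

/u/ (between /ʃ/ and /l/) occurs in an unstressed syllable → [ə] by rule 3.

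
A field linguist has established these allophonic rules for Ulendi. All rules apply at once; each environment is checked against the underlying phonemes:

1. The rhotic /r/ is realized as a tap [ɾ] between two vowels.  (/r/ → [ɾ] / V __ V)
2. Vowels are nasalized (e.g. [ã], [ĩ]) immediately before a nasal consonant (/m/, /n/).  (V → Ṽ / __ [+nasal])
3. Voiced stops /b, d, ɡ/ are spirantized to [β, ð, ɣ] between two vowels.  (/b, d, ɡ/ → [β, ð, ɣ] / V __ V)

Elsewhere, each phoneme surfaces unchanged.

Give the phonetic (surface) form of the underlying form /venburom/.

Rule 2 applies to /e/ (between /v/ and /n/: before a nasal consonant) → [ẽ].
/b/ (between /n/ and /u/) fails the environment for rule 3, so it stays [b].
/u/ (between /b/ and /r/) fails the environment for rule 2, so it stays [u].
Rule 1 applies to /r/ (between /u/ and /o/: between two vowels) → [ɾ].
/o/ meets the environment for rule 2 (before a nasal consonant) → [õ].

[vẽnbuɾõm]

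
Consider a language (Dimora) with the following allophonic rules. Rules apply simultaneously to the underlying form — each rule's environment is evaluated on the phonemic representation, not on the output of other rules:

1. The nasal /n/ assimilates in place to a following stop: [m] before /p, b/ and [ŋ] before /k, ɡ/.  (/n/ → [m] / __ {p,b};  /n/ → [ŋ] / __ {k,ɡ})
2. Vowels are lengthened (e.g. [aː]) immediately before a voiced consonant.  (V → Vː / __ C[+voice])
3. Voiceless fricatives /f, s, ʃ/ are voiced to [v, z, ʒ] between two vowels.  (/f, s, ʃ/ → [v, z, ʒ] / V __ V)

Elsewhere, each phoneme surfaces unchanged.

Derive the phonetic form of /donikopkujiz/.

/o/ (between /d/ and /n/): before a voiced consonant, so rule 2 applies → [oː].
/n/ — between /o/ and /i/; rule 1 does not apply here → [n].
/i/ (between /n/ and /k/): rule 2 targets it, but not before a voiced consonant → unchanged [i].
/o/ (between /k/ and /p/): rule 2 targets it, but not before a voiced consonant → unchanged [o].
/u/ — between /k/ and /j/, before a voiced consonant — surfaces as [uː] (rule 2).
/i/ (between /j/ and /z/) occurs before a voiced consonant → [iː] by rule 2.

[doːnikopkuːjiːz]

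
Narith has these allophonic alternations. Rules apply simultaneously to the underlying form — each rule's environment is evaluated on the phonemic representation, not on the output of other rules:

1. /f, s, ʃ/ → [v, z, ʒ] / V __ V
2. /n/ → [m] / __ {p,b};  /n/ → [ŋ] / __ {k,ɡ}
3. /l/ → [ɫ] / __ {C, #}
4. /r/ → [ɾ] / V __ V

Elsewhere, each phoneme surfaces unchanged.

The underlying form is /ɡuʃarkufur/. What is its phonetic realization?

/ɡ/ stays [ɡ].
/u/ — not in any rule's target class → [u].
/ʃ/ (between /u/ and /a/): between two vowels, so rule 1 applies → [ʒ].
/a/ (between /ʃ/ and /r/): no rule targets it → [a].
/r/ — between /a/ and /k/; rule 4 does not apply here → [r].
/k/ — not in any rule's target class → [k].
/u/ stays [u].
Rule 1 applies to /f/ (between /u/ and /u/: between two vowels) → [v].
/u/ (between /f/ and /r/): no rule targets it → [u].
/r/ (word-final) fails the environment for rule 4, so it stays [r].

[ɡuʒarkuvur]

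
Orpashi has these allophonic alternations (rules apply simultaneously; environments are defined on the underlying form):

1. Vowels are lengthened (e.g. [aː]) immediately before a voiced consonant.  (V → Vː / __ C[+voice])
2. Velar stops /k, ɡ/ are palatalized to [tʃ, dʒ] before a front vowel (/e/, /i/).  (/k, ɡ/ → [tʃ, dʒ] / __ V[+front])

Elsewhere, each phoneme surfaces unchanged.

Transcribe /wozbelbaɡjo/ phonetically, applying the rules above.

/w/ (word-initial): no rule targets it → [w].
/o/ meets the environment for rule 1 (before a voiced consonant) → [oː].
/z/ — not in any rule's target class → [z].
/b/ — not in any rule's target class → [b].
/e/ (between /b/ and /l/) occurs before a voiced consonant → [eː] by rule 1.
/l/ — not in any rule's target class → [l].
/b/ (between /l/ and /a/): no rule targets it → [b].
/a/ meets the environment for rule 1 (before a voiced consonant) → [aː].
/ɡ/ (between /a/ and /j/) fails the environment for rule 2, so it stays [ɡ].
/j/ (between /ɡ/ and /o/) is unaffected → [j].
/o/ (word-final) is in the target of rule 1 but the environment (before a voiced consonant) is not met → [o].

[woːzbeːlbaːɡjo]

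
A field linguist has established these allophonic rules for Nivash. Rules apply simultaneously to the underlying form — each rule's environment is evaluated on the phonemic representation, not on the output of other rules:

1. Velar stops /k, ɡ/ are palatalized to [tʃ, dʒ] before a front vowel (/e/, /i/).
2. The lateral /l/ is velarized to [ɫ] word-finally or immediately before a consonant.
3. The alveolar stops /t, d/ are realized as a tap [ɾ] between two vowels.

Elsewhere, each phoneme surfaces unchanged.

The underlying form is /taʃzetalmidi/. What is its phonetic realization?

[taʃzeɾaɫmiɾi]

/t/ (word-initial): rule 3 targets it, but not between two vowels → unchanged [t].
/a/ (between /t/ and /ʃ/) is unaffected → [a].
/ʃ/ (between /a/ and /z/): no rule targets it → [ʃ].
/z/ stays [z].
/e/ — not in any rule's target class → [e].
/t/ (between /e/ and /a/) occurs between two vowels → [ɾ] by rule 3.
/a/ (between /t/ and /l/) is unaffected → [a].
Rule 2 applies to /l/ (between /a/ and /m/: word-finally or immediately before a consonant) → [ɫ].
/m/ (between /l/ and /i/): no rule targets it → [m].
/i/ (between /m/ and /d/) is unaffected → [i].
/d/ (between /i/ and /i/): between two vowels, so rule 3 applies → [ɾ].
/i/ (word-final) is unaffected → [i].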